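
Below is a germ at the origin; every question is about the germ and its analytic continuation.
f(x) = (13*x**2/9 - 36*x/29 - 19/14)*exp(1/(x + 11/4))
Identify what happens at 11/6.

The point is a regular point.

There is no denominator, hence no pole anywhere.
The essential point of exp(1/(x - (-11/4))) is -11/4, not 11/6.
So the germ continues analytically to 11/6.


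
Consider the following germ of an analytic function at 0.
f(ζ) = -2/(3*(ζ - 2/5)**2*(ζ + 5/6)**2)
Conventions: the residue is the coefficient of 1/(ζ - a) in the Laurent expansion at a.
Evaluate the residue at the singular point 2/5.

At the order-2 pole 2/5 set g(ζ) = (ζ - (2/5))^2*f(ζ) = -2/(3*(ζ + 5/6)**2).
Order-2 pole: residue = g'(a); g'(2/5) = 36000/50653, so the residue is 36000/50653.

The residue is 36000/50653.


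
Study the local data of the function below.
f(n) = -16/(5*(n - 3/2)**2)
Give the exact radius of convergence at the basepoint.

Denominator factor (n - 3/2)^2: pole of order 2 at 3/2, modulus 3/2.
The radius of convergence is the smallest modulus among the singular points: 3/2.

The radius of convergence is 3/2.


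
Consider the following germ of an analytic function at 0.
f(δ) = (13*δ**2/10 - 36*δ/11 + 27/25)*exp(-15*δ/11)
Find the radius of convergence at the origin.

The radius of convergence is infinite.

The factor exp(-15*δ/11) is entire and contributes no finite singular point.
The polynomial part has no poles.
No finite singular points: the Taylor series at 0 converges everywhere.


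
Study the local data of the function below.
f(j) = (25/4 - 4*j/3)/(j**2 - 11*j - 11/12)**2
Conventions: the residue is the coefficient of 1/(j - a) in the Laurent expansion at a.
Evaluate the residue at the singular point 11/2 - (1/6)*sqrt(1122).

The factor j**2 - 11*j - 11/12 splits as (j - a)(j - a') with a = 11/2 - (1/6)*sqrt(1122), a' = 11/2 + (1/6)*sqrt(1122). At the order-2 pole a set g(j) = (j - a)^2*f(j) = [25/4 - 4*j/3] / (j - a')^2.
Order-2 pole: residue = g'(a); g'(11/2 - (1/6)*sqrt(1122)) = -(13/279752)*sqrt(1122), so the residue is -(13/279752)*sqrt(1122).

The residue is -(13/279752)*sqrt(1122).


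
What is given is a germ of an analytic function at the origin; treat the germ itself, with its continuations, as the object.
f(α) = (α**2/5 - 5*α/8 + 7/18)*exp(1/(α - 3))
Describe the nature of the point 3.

The exponent 1/(α - (3)) has a pole at 3, so exp(1/(α - (3))) takes every nonzero value near it: an essential singularity (not a pole of any order).

The point is an essential singularity.


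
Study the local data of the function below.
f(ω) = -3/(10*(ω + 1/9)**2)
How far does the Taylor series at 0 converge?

The radius of convergence is 1/9.

Denominator factor (ω + 1/9)^2: pole of order 2 at -1/9, modulus 1/9.
The radius of convergence is the smallest modulus among the singular points: 1/9.


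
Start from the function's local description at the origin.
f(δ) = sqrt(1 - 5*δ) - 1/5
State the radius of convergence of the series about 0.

Branch term (1)*sqrt(1 - δ/(1/5)): its argument vanishes at δ = 1/5, a square-root branch point, modulus 1/5.
The radius of convergence is the smallest modulus among the singular points: 1/5.

The radius of convergence is 1/5.


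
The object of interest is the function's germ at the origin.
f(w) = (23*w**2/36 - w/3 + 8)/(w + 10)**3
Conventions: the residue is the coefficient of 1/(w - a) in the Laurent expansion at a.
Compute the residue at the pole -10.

At the order-3 pole -10 set g(w) = (w - (-10))^3*f(w) = 23*w**2/36 - w/3 + 8.
Order-3 pole: residue = g''(a)/2; g''(-10) = 23/18, so the residue is 23/36.

The residue is 23/36.


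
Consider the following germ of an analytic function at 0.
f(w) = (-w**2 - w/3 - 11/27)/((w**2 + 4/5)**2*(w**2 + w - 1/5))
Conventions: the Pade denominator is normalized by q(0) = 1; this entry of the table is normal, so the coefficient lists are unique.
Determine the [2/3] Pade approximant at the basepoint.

Taylor coefficients needed (expand at 0): a_0 = 1375/432, a_1 = 500/27, a_2 = 93625/864, a_3 = 135625/216, a_4 = 25413125/6912, a_5 = 9303125/432.
Write the denominator as Q(w) = 1 + q1*w + q2*w^2 + q3*w^3. Requiring Q*f - P = O(w^6) with deg P <= 2 kills the coefficients of w^3..w^5 in Q*f:
  w^3: a_3 + q1*a_2 + q2*a_1 + q3*a_0 = 0, i.e. 135625/216 + (93625/864)*q1 + (500/27)*q2 + (1375/432)*q3 = 0.
  w^4: a_4 + q1*a_3 + q2*a_2 + q3*a_1 = 0, i.e. 25413125/6912 + (135625/216)*q1 + (93625/864)*q2 + (500/27)*q3 = 0.
  w^5: a_5 + q1*a_4 + q2*a_3 + q3*a_2 = 0, i.e. 9303125/432 + (25413125/6912)*q1 + (135625/216)*q2 + (93625/864)*q3 = 0.
Solving this linear system: q1 = 221740/20207, q2 = 1260285/161656, q3 = -12452100/20207.
The numerator is Q*f truncated at degree 2: P0 = a_0 = 1375/432; P1 = a_1 + q1*a_0 = 10603375/198396; P2 = a_2 + q1*a_1 + q2*a_0 = 7830591125/23278464.

The Pade approximant has numerator coefficients [1375/432, 10603375/198396, 7830591125/23278464]; denominator coefficients [1, 221740/20207, 1260285/161656, -12452100/20207].


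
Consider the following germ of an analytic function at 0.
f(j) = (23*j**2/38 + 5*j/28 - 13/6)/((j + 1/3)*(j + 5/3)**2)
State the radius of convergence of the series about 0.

Denominator factor (j + 1/3): pole of order 1 at -1/3, modulus 1/3.
Denominator factor (j + 5/3)^2: pole of order 2 at -5/3, modulus 5/3.
The radius of convergence is the smallest modulus among the singular points: 1/3.

The radius of convergence is 1/3.


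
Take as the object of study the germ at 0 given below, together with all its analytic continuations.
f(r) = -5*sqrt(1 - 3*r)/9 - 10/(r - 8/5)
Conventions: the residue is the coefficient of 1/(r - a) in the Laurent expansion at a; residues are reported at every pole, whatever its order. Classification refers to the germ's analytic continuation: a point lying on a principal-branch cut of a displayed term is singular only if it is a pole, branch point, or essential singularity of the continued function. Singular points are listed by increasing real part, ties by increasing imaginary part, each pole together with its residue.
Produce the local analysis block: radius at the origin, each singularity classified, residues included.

Denominator factor (r - 8/5): pole of order 1 at 8/5, modulus 8/5.
Branch term (-5/9)*sqrt(1 - r/(1/3)): its argument vanishes at r = 1/3, a square-root branch point, modulus 1/3.
The radius of convergence is the smallest modulus among the singular points: 1/3.
The branch term is analytic at 8/5 and contributes nothing to the residue; only the rational part matters.
At the order-1 pole 8/5 set g(r) = (r - (8/5))*(rational part) = -10.
Simple pole: residue = g(a) at a = 8/5, which is -10.
List the singular points by increasing real part (a conjugate pair: the negative imaginary part first).

Radius of convergence at 0: 1/3.
At 1/3: an algebraic (square-root) branch point.
At 8/5: a pole of order 1; residue -10.


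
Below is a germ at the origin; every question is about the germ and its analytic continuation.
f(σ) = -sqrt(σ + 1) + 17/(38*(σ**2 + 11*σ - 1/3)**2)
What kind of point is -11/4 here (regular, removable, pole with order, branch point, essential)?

The point is a regular point.

Denominator factors: σ**2 + 11*σ - 1/3 = -1105/48 at σ = -11/4 — none vanishes.
Branch term sqrt(1 - σ/(-1)): argument at -11/4 is -7/4, nonzero, so -11/4 is not its branch point (a point on a principal cut is still regular for the continued germ).
So the germ continues analytically to -11/4.


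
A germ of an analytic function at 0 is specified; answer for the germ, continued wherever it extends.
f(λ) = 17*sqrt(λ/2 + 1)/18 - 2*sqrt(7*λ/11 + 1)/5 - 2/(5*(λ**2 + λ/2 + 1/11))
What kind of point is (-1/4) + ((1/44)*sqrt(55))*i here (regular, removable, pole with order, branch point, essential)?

The denominator factor λ**2 + λ/2 + 1/11 vanishes at (-1/4) + ((1/44)*sqrt(55))*i and appears to the power 1; the numerator there equals -2/5, nonzero, and no other factor vanishes.
The branch terms are analytic at this point.
Hence a pole whose order is the multiplicity, 1.

The point is a pole of order 1.


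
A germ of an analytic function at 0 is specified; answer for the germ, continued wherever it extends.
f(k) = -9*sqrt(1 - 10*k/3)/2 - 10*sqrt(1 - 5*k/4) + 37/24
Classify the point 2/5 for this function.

The point is a regular point.

There is no denominator, hence no pole anywhere.
Branch term sqrt(1 - k/(4/5)): argument at 2/5 is 1/2, nonzero, so 2/5 is not its branch point (a point on a principal cut is still regular for the continued germ).
Branch term sqrt(1 - k/(3/10)): argument at 2/5 is -1/3, nonzero, so 2/5 is not its branch point (a point on a principal cut is still regular for the continued germ).
So the germ continues analytically to 2/5.


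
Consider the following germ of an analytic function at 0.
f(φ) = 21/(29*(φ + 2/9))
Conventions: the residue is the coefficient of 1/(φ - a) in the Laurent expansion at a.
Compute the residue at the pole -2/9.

At the order-1 pole -2/9 set g(φ) = (φ - (-2/9))*f(φ) = 21/29.
Simple pole: residue = g(a) at a = -2/9, which is 21/29.

The residue is 21/29.


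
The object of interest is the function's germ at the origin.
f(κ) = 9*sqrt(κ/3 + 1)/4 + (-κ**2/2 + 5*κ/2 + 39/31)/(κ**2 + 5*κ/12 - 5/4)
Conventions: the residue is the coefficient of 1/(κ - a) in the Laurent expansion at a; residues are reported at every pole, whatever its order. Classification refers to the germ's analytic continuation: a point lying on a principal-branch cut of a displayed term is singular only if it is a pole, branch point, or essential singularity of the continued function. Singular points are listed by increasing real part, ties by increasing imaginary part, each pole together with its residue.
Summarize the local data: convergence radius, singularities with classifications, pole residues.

Radius of convergence at 0: -5/24 + (1/24)*sqrt(745).
At -3: an algebraic (square-root) branch point.
At -5/24 - (1/24)*sqrt(745): a pole of order 1; residue 65/48 - (1229/1108560)*sqrt(745).
At -5/24 + (1/24)*sqrt(745): a pole of order 1; residue 65/48 + (1229/1108560)*sqrt(745).

Denominator factor (κ**2 + 5*κ/12 - 5/4): discriminant 745/144, real irrational roots -5/24 + (1/24)*sqrt(745) and -5/24 - (1/24)*sqrt(745); poles of order 1, moduli -5/24 + (1/24)*sqrt(745) and 5/24 + (1/24)*sqrt(745).
Branch term (9/4)*sqrt(1 - κ/(-3)): its argument vanishes at κ = -3, a square-root branch point, modulus 3.
The radius of convergence is the smallest modulus among the singular points: -5/24 + (1/24)*sqrt(745).
The branch term is analytic at -5/24 - (1/24)*sqrt(745) and contributes nothing to the residue; only the rational part matters.
The factor κ**2 + 5*κ/12 - 5/4 splits as (κ - a)(κ - a') with a = -5/24 - (1/24)*sqrt(745), a' = -5/24 + (1/24)*sqrt(745). At the order-1 pole a set g(κ) = (κ - a)*(rational part) = [-κ**2/2 + 5*κ/2 + 39/31] / (κ - a').
Simple pole: residue = g(a) at a = -5/24 - (1/24)*sqrt(745), which is 65/48 - (1229/1108560)*sqrt(745).
The branch term is analytic at -5/24 + (1/24)*sqrt(745) and contributes nothing to the residue; only the rational part matters.
The factor κ**2 + 5*κ/12 - 5/4 splits as (κ - a)(κ - a') with a = -5/24 + (1/24)*sqrt(745), a' = -5/24 - (1/24)*sqrt(745). At the order-1 pole a set g(κ) = (κ - a)*(rational part) = [-κ**2/2 + 5*κ/2 + 39/31] / (κ - a').
Simple pole: residue = g(a) at a = -5/24 + (1/24)*sqrt(745), which is 65/48 + (1229/1108560)*sqrt(745).
List the singular points by increasing real part (a conjugate pair: the negative imaginary part first).


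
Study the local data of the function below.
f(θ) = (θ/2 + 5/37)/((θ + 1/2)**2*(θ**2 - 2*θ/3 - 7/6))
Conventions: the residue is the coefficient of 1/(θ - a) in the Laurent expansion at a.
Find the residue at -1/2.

The residue is -2574/1813.

At the order-2 pole -1/2 set g(θ) = (θ - (-1/2))^2*f(θ) = (θ/2 + 5/37)/(θ**2 - 2*θ/3 - 7/6).
Order-2 pole: residue = g'(a); g'(-1/2) = -2574/1813, so the residue is -2574/1813.


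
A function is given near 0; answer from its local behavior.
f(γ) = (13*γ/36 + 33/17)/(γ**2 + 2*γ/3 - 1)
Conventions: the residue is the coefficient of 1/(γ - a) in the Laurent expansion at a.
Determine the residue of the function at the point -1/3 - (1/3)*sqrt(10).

The factor γ**2 + 2*γ/3 - 1 splits as (γ - a)(γ - a') with a = -1/3 - (1/3)*sqrt(10), a' = -1/3 + (1/3)*sqrt(10). At the order-1 pole a set g(γ) = (γ - a)*f(γ) = [13*γ/36 + 33/17] / (γ - a').
Simple pole: residue = g(a) at a = -1/3 - (1/3)*sqrt(10), which is 13/72 - (3343/12240)*sqrt(10).

The residue is 13/72 - (3343/12240)*sqrt(10).


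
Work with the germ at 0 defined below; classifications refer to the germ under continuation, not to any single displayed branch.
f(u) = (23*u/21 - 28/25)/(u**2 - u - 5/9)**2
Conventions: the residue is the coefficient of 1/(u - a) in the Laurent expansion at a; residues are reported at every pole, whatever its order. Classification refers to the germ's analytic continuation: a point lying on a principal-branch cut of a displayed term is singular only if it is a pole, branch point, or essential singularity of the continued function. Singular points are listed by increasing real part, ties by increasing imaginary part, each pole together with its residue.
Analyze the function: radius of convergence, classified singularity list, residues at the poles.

Denominator factor (u**2 - u - 5/9)^2: discriminant 29/9, real irrational roots 1/2 + (1/6)*sqrt(29) and 1/2 - (1/6)*sqrt(29); poles of order 2, moduli 1/2 + (1/6)*sqrt(29) and -1/2 + (1/6)*sqrt(29).
The radius of convergence is the smallest modulus among the singular points: -1/2 + (1/6)*sqrt(29).
The factor u**2 - u - 5/9 splits as (u - a)(u - a') with a = 1/2 - (1/6)*sqrt(29), a' = 1/2 + (1/6)*sqrt(29). At the order-2 pole a set g(u) = (u - a)^2*f(u) = [23*u/21 - 28/25] / (u - a')^2.
Order-2 pole: residue = g'(a); g'(1/2 - (1/6)*sqrt(29)) = -(5409/147175)*sqrt(29), so the residue is -(5409/147175)*sqrt(29).
The factor u**2 - u - 5/9 splits as (u - a)(u - a') with a = 1/2 + (1/6)*sqrt(29), a' = 1/2 - (1/6)*sqrt(29). At the order-2 pole a set g(u) = (u - a)^2*f(u) = [23*u/21 - 28/25] / (u - a')^2.
Order-2 pole: residue = g'(a); g'(1/2 + (1/6)*sqrt(29)) = (5409/147175)*sqrt(29), so the residue is (5409/147175)*sqrt(29).
List the singular points by increasing real part (a conjugate pair: the negative imaginary part first).

Radius of convergence at 0: -1/2 + (1/6)*sqrt(29).
At 1/2 - (1/6)*sqrt(29): a pole of order 2; residue -(5409/147175)*sqrt(29).
At 1/2 + (1/6)*sqrt(29): a pole of order 2; residue (5409/147175)*sqrt(29).


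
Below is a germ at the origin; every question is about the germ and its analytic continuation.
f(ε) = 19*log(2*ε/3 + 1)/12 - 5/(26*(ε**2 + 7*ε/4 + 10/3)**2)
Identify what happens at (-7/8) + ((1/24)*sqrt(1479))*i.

The point is a pole of order 2.

The denominator factor ε**2 + 7*ε/4 + 10/3 vanishes at (-7/8) + ((1/24)*sqrt(1479))*i and appears to the power 2; the numerator there equals -5/26, nonzero, and no other factor vanishes.
The branch terms are analytic at this point.
Hence a pole whose order is the multiplicity, 2.


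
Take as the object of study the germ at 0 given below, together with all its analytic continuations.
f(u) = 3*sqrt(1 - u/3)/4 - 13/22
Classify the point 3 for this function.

The point is an algebraic (square-root) branch point.

The term (3/4)*sqrt(1 - u/(3)) has argument 1 - 3/(3) = 0 at 3: a square-root (algebraic, two-sheeted) branch point; the remaining terms are analytic or single-valued there.


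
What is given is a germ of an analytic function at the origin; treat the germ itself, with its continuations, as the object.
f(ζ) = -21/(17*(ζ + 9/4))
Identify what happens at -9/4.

The denominator factor ζ + 9/4 vanishes at -9/4 and appears to the power 1; the numerator there equals -21/17, nonzero, and no other factor vanishes.
Hence a pole whose order is the multiplicity, 1.

The point is a pole of order 1.


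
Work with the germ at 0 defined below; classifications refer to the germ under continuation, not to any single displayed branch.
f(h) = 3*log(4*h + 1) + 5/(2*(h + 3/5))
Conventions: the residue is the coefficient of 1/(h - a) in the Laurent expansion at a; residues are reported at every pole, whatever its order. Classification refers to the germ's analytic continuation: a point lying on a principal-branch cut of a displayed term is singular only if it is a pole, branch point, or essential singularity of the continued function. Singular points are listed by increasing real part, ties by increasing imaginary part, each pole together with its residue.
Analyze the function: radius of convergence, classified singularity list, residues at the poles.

Denominator factor (h + 3/5): pole of order 1 at -3/5, modulus 3/5.
Branch term (3)*log(1 - h/(-1/4)): its argument vanishes at h = -1/4, a logarithmic branch point, modulus 1/4.
The radius of convergence is the smallest modulus among the singular points: 1/4.
The branch term is analytic at -3/5 and contributes nothing to the residue; only the rational part matters.
At the order-1 pole -3/5 set g(h) = (h - (-3/5))*(rational part) = 5/2.
Simple pole: residue = g(a) at a = -3/5, which is 5/2.
List the singular points by increasing real part (a conjugate pair: the negative imaginary part first).

Radius of convergence at 0: 1/4.
At -3/5: a pole of order 1; residue 5/2.
At -1/4: a logarithmic branch point.


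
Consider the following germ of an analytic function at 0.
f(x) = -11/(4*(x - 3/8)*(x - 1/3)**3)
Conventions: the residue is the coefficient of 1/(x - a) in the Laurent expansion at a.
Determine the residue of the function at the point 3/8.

At the order-1 pole 3/8 set g(x) = (x - (3/8))*f(x) = -11/(4*(x - 1/3)**3).
Simple pole: residue = g(a) at a = 3/8, which is -38016.

The residue is -38016.


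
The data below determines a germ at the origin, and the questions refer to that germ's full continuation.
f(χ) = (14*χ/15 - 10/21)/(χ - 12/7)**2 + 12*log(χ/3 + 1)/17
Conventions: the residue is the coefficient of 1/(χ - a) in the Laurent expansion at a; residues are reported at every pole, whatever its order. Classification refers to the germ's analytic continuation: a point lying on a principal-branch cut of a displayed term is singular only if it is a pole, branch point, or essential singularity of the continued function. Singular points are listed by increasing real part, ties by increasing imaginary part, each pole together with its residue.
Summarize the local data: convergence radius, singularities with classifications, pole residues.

Denominator factor (χ - 12/7)^2: pole of order 2 at 12/7, modulus 12/7.
Branch term (12/17)*log(1 - χ/(-3)): its argument vanishes at χ = -3, a logarithmic branch point, modulus 3.
The radius of convergence is the smallest modulus among the singular points: 12/7.
The branch term is analytic at 12/7 and contributes nothing to the residue; only the rational part matters.
At the order-2 pole 12/7 set g(χ) = (χ - (12/7))^2*(rational part) = 14*χ/15 - 10/21.
Order-2 pole: residue = g'(a); g'(12/7) = 14/15, so the residue is 14/15.
List the singular points by increasing real part (a conjugate pair: the negative imaginary part first).

Radius of convergence at 0: 12/7.
At -3: a logarithmic branch point.
At 12/7: a pole of order 2; residue 14/15.


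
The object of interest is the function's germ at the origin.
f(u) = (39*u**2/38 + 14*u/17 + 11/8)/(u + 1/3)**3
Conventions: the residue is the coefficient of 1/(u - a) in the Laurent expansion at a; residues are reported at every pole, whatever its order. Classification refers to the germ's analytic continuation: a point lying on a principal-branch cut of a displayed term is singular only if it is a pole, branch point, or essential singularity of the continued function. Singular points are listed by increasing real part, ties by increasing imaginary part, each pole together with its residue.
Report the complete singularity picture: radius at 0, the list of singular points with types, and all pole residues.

Radius of convergence at 0: 1/3.
At -1/3: a pole of order 3; residue 39/38.

Denominator factor (u + 1/3)^3: pole of order 3 at -1/3, modulus 1/3.
The radius of convergence is the smallest modulus among the singular points: 1/3.
At the order-3 pole -1/3 set g(u) = (u - (-1/3))^3*f(u) = 39*u**2/38 + 14*u/17 + 11/8.
Order-3 pole: residue = g''(a)/2; g''(-1/3) = 39/19, so the residue is 39/38.


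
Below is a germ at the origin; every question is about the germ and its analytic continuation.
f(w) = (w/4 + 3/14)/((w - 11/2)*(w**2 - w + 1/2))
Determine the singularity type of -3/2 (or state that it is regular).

Denominator factors: w - 11/2 = -7 at w = -3/2; w**2 - w + 1/2 = 17/4 at w = -3/2 — none vanishes.
So the germ continues analytically to -3/2.

The point is a regular point.


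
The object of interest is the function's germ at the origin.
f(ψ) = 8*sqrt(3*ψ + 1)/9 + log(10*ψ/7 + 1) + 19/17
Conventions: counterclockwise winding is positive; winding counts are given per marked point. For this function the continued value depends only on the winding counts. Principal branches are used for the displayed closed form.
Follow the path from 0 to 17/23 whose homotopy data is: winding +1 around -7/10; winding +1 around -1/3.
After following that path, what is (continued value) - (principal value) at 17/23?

Continued minus principal equals (-(16/207)*sqrt(1702)) + ((2)*pi)*i.

The rational part is single-valued and drops out of the difference; each branch term changes only by its own monodromy.
(1)*log(1 - ψ/(-7/10)): each positive loop around -7/10 adds 2*pi*i to the log, so winding +1 contributes (1)*(1)*2*pi*i = (2)*pi*i.
(8/9)*sqrt(1 - ψ/(-1/3)): winding +1 is odd, the square root flips sign, contributing -2*(8/9)*sqrt(1 - (17/23)/(-1/3)) = -2*(8/9)*sqrt(74/23) = -(16/207)*sqrt(1702).
Summing the contributions at ψ = 17/23 gives (-(16/207)*sqrt(1702)) + ((2)*pi)*i.


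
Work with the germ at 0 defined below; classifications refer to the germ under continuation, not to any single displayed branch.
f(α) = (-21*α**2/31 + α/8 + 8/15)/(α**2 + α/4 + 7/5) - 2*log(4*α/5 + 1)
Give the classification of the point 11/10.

Denominator factors: α**2 + α/4 + 7/5 = 577/200 at α = 11/10 — none vanishes.
Branch term log(1 - α/(-5/4)): argument at 11/10 is 47/25, nonzero, so 11/10 is not its branch point (a point on a principal cut is still regular for the continued germ).
So the germ continues analytically to 11/10.

The point is a regular point.


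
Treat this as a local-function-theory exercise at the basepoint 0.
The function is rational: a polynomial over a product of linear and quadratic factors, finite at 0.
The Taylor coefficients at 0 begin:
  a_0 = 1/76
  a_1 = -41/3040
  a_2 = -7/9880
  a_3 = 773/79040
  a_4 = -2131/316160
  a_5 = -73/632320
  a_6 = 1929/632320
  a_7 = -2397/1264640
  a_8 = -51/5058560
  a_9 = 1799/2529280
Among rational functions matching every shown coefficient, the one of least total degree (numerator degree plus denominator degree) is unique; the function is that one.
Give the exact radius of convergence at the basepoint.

The radius of convergence is 2.

No rational of total degree below 8 reproduces all 10 coefficients; solving the [2/6] Pade equations on them gives f(γ) = (-γ**2/13 + 2*γ/5 + 16/19)/(γ**2 + 2*γ + 4)**3, whose expansion matches every shown term.
Denominator factor (γ**2 + 2*γ + 4)^3: discriminant -12, complex-conjugate roots (-1) + (sqrt(3))*i and (-1) - (sqrt(3))*i; poles of order 3, moduli 2 and 2.
The radius of convergence is the smallest modulus among the singular points: 2.


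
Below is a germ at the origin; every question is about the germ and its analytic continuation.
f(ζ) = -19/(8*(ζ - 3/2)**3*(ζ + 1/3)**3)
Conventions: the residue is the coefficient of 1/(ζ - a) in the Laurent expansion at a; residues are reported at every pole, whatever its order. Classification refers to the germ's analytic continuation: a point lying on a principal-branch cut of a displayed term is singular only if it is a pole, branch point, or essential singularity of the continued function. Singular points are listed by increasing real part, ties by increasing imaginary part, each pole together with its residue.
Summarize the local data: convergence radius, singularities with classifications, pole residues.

Denominator factor (ζ - 3/2)^3: pole of order 3 at 3/2, modulus 3/2.
Denominator factor (ζ + 1/3)^3: pole of order 3 at -1/3, modulus 1/3.
The radius of convergence is the smallest modulus among the singular points: 1/3.
At the order-3 pole -1/3 set g(ζ) = (ζ - (-1/3))^3*f(ζ) = -19/(8*(ζ - 3/2)**3).
Order-3 pole: residue = g''(a)/2; g''(-1/3) = 221616/161051, so the residue is 110808/161051.
At the order-3 pole 3/2 set g(ζ) = (ζ - (3/2))^3*f(ζ) = -19/(8*(ζ + 1/3)**3).
Order-3 pole: residue = g''(a)/2; g''(3/2) = -221616/161051, so the residue is -110808/161051.
List the singular points by increasing real part (a conjugate pair: the negative imaginary part first).

Radius of convergence at 0: 1/3.
At -1/3: a pole of order 3; residue 110808/161051.
At 3/2: a pole of order 3; residue -110808/161051.


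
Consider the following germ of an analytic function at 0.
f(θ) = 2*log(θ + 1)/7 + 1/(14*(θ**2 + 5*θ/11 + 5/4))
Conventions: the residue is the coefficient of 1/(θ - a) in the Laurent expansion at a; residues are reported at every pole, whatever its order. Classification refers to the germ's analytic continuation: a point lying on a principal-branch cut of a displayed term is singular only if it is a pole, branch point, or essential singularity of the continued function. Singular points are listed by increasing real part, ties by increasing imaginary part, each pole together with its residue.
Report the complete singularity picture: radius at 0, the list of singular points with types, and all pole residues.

Denominator factor (θ**2 + 5*θ/11 + 5/4): discriminant -580/121, complex-conjugate roots (-5/22) + ((1/11)*sqrt(145))*i and (-5/22) - ((1/11)*sqrt(145))*i; poles of order 1, moduli (1/2)*sqrt(5) and (1/2)*sqrt(5).
Branch term (2/7)*log(1 - θ/(-1)): its argument vanishes at θ = -1, a logarithmic branch point, modulus 1.
The radius of convergence is the smallest modulus among the singular points: 1.
The branch term is analytic at (-5/22) - ((1/11)*sqrt(145))*i and contributes nothing to the residue; only the rational part matters.
The factor θ**2 + 5*θ/11 + 5/4 splits as (θ - a)(θ - a') with a = (-5/22) - ((1/11)*sqrt(145))*i, a' = (-5/22) + ((1/11)*sqrt(145))*i. At the order-1 pole a set g(θ) = (θ - a)*(rational part) = [1/14] / (θ - a').
Simple pole: residue = g(a) at a = (-5/22) - ((1/11)*sqrt(145))*i, which is ((11/4060)*sqrt(145))*i.
The branch term is analytic at (-5/22) + ((1/11)*sqrt(145))*i and contributes nothing to the residue; only the rational part matters.
The factor θ**2 + 5*θ/11 + 5/4 splits as (θ - a)(θ - a') with a = (-5/22) + ((1/11)*sqrt(145))*i, a' = (-5/22) - ((1/11)*sqrt(145))*i. At the order-1 pole a set g(θ) = (θ - a)*(rational part) = [1/14] / (θ - a').
Simple pole: residue = g(a) at a = (-5/22) + ((1/11)*sqrt(145))*i, which is -((11/4060)*sqrt(145))*i.
List the singular points by increasing real part (a conjugate pair: the negative imaginary part first).

Radius of convergence at 0: 1.
At -1: a logarithmic branch point.
At (-5/22) - ((1/11)*sqrt(145))*i: a pole of order 1; residue ((11/4060)*sqrt(145))*i.
At (-5/22) + ((1/11)*sqrt(145))*i: a pole of order 1; residue -((11/4060)*sqrt(145))*i.


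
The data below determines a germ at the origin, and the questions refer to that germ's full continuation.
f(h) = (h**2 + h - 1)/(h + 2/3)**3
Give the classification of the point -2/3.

The point is a pole of order 3.

The denominator factor h + 2/3 vanishes at -2/3 and appears to the power 3; the numerator there equals -11/9, nonzero, and no other factor vanishes.
Hence a pole whose order is the multiplicity, 3.


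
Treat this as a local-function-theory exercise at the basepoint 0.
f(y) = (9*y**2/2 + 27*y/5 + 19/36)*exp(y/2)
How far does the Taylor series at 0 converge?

The radius of convergence is infinite.

The factor exp(y/2) is entire and contributes no finite singular point.
The polynomial part has no poles.
No finite singular points: the Taylor series at 0 converges everywhere.


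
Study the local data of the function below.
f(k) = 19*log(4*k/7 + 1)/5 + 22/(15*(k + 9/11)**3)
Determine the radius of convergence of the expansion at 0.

The radius of convergence is 9/11.

Denominator factor (k + 9/11)^3: pole of order 3 at -9/11, modulus 9/11.
Branch term (19/5)*log(1 - k/(-7/4)): its argument vanishes at k = -7/4, a logarithmic branch point, modulus 7/4.
The radius of convergence is the smallest modulus among the singular points: 9/11.


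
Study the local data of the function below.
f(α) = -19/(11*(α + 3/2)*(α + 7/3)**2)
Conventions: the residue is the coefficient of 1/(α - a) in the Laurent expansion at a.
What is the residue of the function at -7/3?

At the order-2 pole -7/3 set g(α) = (α - (-7/3))^2*f(α) = -19/(11*(α + 3/2)).
Order-2 pole: residue = g'(a); g'(-7/3) = 684/275, so the residue is 684/275.

The residue is 684/275.


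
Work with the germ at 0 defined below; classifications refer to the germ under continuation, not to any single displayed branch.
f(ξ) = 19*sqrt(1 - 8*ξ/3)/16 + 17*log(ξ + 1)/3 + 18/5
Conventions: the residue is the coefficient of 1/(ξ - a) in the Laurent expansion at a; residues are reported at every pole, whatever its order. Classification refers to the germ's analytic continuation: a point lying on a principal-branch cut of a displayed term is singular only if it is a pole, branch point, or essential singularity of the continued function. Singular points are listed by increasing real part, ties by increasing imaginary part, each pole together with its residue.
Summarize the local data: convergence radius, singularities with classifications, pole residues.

Branch term (17/3)*log(1 - ξ/(-1)): its argument vanishes at ξ = -1, a logarithmic branch point, modulus 1.
Branch term (19/16)*sqrt(1 - ξ/(3/8)): its argument vanishes at ξ = 3/8, a square-root branch point, modulus 3/8.
The radius of convergence is the smallest modulus among the singular points: 3/8.
List the singular points by increasing real part (a conjugate pair: the negative imaginary part first).

Radius of convergence at 0: 3/8.
At -1: a logarithmic branch point.
At 3/8: an algebraic (square-root) branch point.


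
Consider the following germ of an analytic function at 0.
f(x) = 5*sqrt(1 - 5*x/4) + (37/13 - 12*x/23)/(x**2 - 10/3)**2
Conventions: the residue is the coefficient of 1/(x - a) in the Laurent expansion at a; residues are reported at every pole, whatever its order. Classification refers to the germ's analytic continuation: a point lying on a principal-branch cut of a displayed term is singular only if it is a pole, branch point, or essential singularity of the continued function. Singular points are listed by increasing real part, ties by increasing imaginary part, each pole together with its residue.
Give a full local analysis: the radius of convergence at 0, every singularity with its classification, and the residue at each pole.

Denominator factor (x**2 - 10/3)^2: discriminant 40/3, real irrational roots (1/3)*sqrt(30) and -(1/3)*sqrt(30); poles of order 2, moduli (1/3)*sqrt(30) and (1/3)*sqrt(30).
Branch term (5)*sqrt(1 - x/(4/5)): its argument vanishes at x = 4/5, a square-root branch point, modulus 4/5.
The radius of convergence is the smallest modulus among the singular points: 4/5.
The branch term is analytic at -(1/3)*sqrt(30) and contributes nothing to the residue; only the rational part matters.
The factor x**2 - 10/3 splits as (x - a)(x - a') with a = -(1/3)*sqrt(30), a' = (1/3)*sqrt(30). At the order-2 pole a set g(x) = (x - a)^2*(rational part) = [37/13 - 12*x/23] / (x - a')^2.
Order-2 pole: residue = g'(a); g'(-(1/3)*sqrt(30)) = (111/5200)*sqrt(30), so the residue is (111/5200)*sqrt(30).
The branch term is analytic at (1/3)*sqrt(30) and contributes nothing to the residue; only the rational part matters.
The factor x**2 - 10/3 splits as (x - a)(x - a') with a = (1/3)*sqrt(30), a' = -(1/3)*sqrt(30). At the order-2 pole a set g(x) = (x - a)^2*(rational part) = [37/13 - 12*x/23] / (x - a')^2.
Order-2 pole: residue = g'(a); g'((1/3)*sqrt(30)) = -(111/5200)*sqrt(30), so the residue is -(111/5200)*sqrt(30).
List the singular points by increasing real part (a conjugate pair: the negative imaginary part first).

Radius of convergence at 0: 4/5.
At -(1/3)*sqrt(30): a pole of order 2; residue (111/5200)*sqrt(30).
At 4/5: an algebraic (square-root) branch point.
At (1/3)*sqrt(30): a pole of order 2; residue -(111/5200)*sqrt(30).


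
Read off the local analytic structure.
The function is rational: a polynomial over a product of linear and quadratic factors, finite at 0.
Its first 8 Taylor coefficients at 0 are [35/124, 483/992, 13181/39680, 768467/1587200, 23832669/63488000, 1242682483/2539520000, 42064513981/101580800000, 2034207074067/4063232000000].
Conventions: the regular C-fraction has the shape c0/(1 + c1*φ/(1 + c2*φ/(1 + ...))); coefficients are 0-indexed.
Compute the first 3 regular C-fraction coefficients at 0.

The regular C-fraction coefficients are [35/124, -69/40, 1439/1380].

Taylor coefficients (read off): a_0 = 35/124, a_1 = 483/992, a_2 = 13181/39680.
c0 = a_0 = 35/124. Peel one level at a time: if S = 1 + c*φ/S' with S'(0) = 1, then c is the φ-coefficient of S and S' = c*φ/(S - 1).
S_1 = c0/f = 1 + (-69/40)*φ + (1439/800)*φ^2 + ...; c1 = -69/40.
S_2 = c1*φ/(S_1 - 1) = 1 + (1439/1380)*φ + ...; c2 = 1439/1380.


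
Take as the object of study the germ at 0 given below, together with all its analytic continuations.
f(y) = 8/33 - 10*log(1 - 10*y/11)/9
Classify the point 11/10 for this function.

The point is a logarithmic branch point.

The term (-10/9)*log(1 - y/(11/10)) has argument 1 - 11/10/(11/10) = 0 at 11/10: a logarithmic (infinitely-sheeted) branch point; the remaining terms are analytic or single-valued there.


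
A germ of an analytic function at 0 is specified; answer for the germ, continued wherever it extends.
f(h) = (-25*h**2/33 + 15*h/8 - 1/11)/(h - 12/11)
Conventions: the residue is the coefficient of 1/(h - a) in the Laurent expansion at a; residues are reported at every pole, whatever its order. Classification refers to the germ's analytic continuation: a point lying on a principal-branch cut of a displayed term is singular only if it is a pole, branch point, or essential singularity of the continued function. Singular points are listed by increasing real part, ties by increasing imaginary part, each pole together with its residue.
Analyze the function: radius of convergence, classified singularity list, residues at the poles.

Denominator factor (h - 12/11): pole of order 1 at 12/11, modulus 12/11.
The radius of convergence is the smallest modulus among the singular points: 12/11.
At the order-1 pole 12/11 set g(h) = (h - (12/11))*f(h) = -25*h**2/33 + 15*h/8 - 1/11.
Simple pole: residue = g(a) at a = 12/11, which is 2803/2662.

Radius of convergence at 0: 12/11.
At 12/11: a pole of order 1; residue 2803/2662.


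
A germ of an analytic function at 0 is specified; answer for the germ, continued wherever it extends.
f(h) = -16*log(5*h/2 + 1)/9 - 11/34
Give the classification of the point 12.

The point is a regular point.

There is no denominator, hence no pole anywhere.
Branch term log(1 - h/(-2/5)): argument at 12 is 31, nonzero, so 12 is not its branch point (a point on a principal cut is still regular for the continued germ).
So the germ continues analytically to 12.


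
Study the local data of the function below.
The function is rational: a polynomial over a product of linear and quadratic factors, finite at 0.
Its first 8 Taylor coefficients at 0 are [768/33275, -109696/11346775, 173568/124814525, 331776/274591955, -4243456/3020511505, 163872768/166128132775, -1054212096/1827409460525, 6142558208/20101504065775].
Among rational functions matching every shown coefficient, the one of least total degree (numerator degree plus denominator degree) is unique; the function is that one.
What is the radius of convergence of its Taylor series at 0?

No rational of total degree below 4 reproduces all 8 coefficients; solving the [1/3] Pade equations on them gives f(ν) = (10*ν/31 + 12/25)/(ν + 11/4)**3, whose expansion matches every shown term.
Denominator factor (ν + 11/4)^3: pole of order 3 at -11/4, modulus 11/4.
The radius of convergence is the smallest modulus among the singular points: 11/4.

The radius of convergence is 11/4.


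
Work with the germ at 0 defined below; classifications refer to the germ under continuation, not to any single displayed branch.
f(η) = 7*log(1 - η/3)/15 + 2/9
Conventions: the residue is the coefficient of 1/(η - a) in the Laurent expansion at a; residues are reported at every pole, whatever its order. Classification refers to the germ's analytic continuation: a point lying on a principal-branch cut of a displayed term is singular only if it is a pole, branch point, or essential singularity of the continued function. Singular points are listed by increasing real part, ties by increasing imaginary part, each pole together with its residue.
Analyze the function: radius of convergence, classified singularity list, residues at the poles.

Branch term (7/15)*log(1 - η/(3)): its argument vanishes at η = 3, a logarithmic branch point, modulus 3.
The radius of convergence is the smallest modulus among the singular points: 3.

Radius of convergence at 0: 3.
At 3: a logarithmic branch point.


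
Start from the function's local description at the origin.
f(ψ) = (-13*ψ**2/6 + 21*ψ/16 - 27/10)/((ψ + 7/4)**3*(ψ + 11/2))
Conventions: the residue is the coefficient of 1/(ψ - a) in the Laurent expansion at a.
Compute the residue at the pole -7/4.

At the order-3 pole -7/4 set g(ψ) = (ψ - (-7/4))^3*f(ψ) = (-13*ψ**2/6 + 21*ψ/16 - 27/10)/(ψ + 11/2).
Order-3 pole: residue = g''(a)/2; g''(-7/4) = -144884/50625, so the residue is -72442/50625.

The residue is -72442/50625.


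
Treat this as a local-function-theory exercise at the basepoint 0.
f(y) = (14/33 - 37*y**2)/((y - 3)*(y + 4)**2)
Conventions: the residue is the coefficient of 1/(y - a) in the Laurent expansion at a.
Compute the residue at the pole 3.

At the order-1 pole 3 set g(y) = (y - (3))*f(y) = (14/33 - 37*y**2)/(y + 4)**2.
Simple pole: residue = g(a) at a = 3, which is -10975/1617.

The residue is -10975/1617.


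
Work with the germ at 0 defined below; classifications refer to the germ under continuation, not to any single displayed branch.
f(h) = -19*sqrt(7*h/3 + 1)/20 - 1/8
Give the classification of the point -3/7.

The point is an algebraic (square-root) branch point.

The term (-19/20)*sqrt(1 - h/(-3/7)) has argument 1 - -3/7/(-3/7) = 0 at -3/7: a square-root (algebraic, two-sheeted) branch point; the remaining terms are analytic or single-valued there.


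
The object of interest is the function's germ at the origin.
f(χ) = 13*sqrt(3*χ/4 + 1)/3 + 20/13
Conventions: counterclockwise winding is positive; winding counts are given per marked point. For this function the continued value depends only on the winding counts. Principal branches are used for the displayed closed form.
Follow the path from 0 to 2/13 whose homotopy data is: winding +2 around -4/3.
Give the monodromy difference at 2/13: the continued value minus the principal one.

The rational part is single-valued and drops out of the difference; each branch term changes only by its own monodromy.
(13/3)*sqrt(1 - χ/(-4/3)): winding +2 is even, the square root returns to the same sheet, contribution 0.
Summing the contributions at χ = 2/13 gives 0.

Continued minus principal equals 0.


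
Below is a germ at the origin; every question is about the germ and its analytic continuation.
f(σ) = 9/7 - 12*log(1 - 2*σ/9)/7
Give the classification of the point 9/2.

The term (-12/7)*log(1 - σ/(9/2)) has argument 1 - 9/2/(9/2) = 0 at 9/2: a logarithmic (infinitely-sheeted) branch point; the remaining terms are analytic or single-valued there.

The point is a logarithmic branch point.
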